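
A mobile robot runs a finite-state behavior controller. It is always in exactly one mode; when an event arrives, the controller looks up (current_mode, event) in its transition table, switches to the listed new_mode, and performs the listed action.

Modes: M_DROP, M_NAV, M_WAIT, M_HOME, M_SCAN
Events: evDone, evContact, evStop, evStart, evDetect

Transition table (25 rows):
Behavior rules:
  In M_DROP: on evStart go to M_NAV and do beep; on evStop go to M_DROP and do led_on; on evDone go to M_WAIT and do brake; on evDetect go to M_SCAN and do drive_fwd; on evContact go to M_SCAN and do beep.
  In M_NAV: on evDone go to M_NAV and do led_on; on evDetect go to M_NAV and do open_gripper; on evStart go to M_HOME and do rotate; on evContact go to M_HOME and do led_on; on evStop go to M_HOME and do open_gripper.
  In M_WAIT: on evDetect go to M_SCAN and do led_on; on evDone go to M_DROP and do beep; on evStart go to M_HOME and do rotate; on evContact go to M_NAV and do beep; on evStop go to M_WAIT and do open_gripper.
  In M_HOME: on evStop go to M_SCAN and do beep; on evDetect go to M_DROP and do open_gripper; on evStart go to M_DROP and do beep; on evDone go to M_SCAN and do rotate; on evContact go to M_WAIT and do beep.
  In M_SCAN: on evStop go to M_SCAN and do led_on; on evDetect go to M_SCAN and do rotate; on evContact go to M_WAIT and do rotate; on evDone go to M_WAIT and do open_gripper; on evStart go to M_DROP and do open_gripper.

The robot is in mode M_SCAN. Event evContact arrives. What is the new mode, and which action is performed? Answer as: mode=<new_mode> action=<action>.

current mode = M_SCAN; filter table to that mode:
  (M_SCAN, evStop) → (M_SCAN, led_on)
  (M_SCAN, evDetect) → (M_SCAN, rotate)
  (M_SCAN, evContact) → (M_WAIT, rotate)  ← event matches
  (M_SCAN, evDone) → (M_WAIT, open_gripper)
  (M_SCAN, evStart) → (M_DROP, open_gripper)
event = evContact selects (M_WAIT, rotate)

mode=M_WAIT action=rotate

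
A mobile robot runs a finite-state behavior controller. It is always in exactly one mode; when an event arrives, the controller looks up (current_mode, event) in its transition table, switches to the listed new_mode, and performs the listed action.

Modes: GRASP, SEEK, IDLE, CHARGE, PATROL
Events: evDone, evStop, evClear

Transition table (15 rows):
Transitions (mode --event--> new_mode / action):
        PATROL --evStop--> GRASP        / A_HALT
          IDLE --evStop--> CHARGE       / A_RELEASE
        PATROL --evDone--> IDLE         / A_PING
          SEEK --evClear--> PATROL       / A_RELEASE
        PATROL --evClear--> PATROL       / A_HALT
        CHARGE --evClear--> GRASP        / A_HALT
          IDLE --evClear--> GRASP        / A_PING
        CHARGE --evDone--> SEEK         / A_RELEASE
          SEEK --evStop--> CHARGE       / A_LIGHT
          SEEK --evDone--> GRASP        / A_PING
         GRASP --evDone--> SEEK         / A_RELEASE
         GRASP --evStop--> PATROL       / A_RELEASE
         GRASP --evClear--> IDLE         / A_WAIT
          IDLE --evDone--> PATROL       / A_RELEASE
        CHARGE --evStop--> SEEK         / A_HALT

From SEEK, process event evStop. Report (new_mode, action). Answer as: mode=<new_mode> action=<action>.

mode=CHARGE action=A_LIGHT

current mode = SEEK; filter table to that mode:
  (SEEK, evClear) → (PATROL, A_RELEASE)
  (SEEK, evStop) → (CHARGE, A_LIGHT)  ← event matches
  (SEEK, evDone) → (GRASP, A_PING)
event = evStop selects (CHARGE, A_LIGHT)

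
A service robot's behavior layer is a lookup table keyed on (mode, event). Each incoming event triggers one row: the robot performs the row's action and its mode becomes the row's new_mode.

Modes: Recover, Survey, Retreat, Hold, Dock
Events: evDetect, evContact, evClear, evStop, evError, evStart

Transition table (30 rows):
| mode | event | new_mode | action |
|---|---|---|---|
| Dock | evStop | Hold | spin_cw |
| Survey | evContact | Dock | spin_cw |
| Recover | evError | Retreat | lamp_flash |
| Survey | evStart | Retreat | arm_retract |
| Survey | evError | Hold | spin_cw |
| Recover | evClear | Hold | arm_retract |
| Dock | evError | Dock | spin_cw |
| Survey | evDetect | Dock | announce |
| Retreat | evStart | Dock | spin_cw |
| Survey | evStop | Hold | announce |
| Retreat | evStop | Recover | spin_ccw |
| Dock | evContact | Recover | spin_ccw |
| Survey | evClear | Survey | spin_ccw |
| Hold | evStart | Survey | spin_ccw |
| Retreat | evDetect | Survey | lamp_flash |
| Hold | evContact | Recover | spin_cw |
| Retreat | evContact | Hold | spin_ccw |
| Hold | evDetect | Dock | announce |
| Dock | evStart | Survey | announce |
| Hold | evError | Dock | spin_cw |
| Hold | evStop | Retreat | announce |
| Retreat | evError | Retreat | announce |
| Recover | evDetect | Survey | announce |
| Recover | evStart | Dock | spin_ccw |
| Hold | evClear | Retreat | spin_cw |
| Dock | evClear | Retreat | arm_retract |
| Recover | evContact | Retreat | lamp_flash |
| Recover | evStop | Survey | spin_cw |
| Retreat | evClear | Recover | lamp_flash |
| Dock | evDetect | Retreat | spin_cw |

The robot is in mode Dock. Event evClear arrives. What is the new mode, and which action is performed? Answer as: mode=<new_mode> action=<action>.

mode=Retreat action=arm_retract

current mode = Dock; filter table to that mode:
  (Dock, evStop) → (Hold, spin_cw)
  (Dock, evError) → (Dock, spin_cw)
  (Dock, evContact) → (Recover, spin_ccw)
  (Dock, evStart) → (Survey, announce)
  (Dock, evClear) → (Retreat, arm_retract)  ← event matches
  (Dock, evDetect) → (Retreat, spin_cw)
event = evClear selects (Retreat, arm_retract)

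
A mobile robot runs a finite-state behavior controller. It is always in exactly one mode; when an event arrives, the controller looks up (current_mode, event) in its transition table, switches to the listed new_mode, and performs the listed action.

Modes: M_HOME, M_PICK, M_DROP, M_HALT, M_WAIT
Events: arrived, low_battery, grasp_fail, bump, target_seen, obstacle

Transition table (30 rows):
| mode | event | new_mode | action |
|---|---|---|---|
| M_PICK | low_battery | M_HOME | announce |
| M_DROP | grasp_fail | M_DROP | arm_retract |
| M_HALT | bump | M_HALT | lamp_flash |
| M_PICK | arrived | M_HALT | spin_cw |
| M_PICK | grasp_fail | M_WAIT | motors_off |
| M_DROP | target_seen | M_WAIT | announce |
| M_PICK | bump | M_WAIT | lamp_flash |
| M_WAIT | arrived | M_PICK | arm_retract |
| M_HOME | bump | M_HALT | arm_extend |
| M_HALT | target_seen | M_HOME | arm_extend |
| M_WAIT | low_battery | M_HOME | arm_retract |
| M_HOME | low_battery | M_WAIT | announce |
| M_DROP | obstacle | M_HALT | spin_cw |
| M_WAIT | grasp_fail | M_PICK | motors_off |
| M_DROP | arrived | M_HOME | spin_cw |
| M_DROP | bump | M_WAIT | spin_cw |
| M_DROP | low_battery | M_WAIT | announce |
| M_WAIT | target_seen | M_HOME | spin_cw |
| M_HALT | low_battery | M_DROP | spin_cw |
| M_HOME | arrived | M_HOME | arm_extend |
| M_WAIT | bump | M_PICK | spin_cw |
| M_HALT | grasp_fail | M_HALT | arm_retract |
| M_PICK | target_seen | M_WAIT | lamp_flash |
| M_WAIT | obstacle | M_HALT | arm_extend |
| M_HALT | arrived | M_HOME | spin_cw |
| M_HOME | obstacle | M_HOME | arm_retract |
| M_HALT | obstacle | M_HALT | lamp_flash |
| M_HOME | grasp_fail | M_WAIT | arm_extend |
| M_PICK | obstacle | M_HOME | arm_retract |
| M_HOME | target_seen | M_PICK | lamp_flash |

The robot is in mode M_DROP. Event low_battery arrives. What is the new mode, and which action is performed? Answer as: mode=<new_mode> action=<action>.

current mode = M_DROP; filter table to that mode:
  (M_DROP, grasp_fail) → (M_DROP, arm_retract)
  (M_DROP, target_seen) → (M_WAIT, announce)
  (M_DROP, obstacle) → (M_HALT, spin_cw)
  (M_DROP, arrived) → (M_HOME, spin_cw)
  (M_DROP, bump) → (M_WAIT, spin_cw)
  (M_DROP, low_battery) → (M_WAIT, announce)  ← event matches
event = low_battery selects (M_WAIT, announce)

mode=M_WAIT action=announce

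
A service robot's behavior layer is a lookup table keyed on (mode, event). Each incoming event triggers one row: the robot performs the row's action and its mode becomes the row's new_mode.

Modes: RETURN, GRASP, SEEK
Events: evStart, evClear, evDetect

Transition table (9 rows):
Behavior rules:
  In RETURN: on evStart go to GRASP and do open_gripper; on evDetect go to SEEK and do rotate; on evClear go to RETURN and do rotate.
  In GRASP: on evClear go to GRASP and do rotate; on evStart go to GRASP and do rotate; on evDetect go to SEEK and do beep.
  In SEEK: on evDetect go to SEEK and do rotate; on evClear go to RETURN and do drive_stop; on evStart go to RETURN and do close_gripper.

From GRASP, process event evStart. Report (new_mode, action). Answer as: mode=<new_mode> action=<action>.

current mode = GRASP; filter table to that mode:
  (GRASP, evClear) → (GRASP, rotate)
  (GRASP, evStart) → (GRASP, rotate)  ← event matches
  (GRASP, evDetect) → (SEEK, beep)
event = evStart selects (GRASP, rotate)

mode=GRASP action=rotate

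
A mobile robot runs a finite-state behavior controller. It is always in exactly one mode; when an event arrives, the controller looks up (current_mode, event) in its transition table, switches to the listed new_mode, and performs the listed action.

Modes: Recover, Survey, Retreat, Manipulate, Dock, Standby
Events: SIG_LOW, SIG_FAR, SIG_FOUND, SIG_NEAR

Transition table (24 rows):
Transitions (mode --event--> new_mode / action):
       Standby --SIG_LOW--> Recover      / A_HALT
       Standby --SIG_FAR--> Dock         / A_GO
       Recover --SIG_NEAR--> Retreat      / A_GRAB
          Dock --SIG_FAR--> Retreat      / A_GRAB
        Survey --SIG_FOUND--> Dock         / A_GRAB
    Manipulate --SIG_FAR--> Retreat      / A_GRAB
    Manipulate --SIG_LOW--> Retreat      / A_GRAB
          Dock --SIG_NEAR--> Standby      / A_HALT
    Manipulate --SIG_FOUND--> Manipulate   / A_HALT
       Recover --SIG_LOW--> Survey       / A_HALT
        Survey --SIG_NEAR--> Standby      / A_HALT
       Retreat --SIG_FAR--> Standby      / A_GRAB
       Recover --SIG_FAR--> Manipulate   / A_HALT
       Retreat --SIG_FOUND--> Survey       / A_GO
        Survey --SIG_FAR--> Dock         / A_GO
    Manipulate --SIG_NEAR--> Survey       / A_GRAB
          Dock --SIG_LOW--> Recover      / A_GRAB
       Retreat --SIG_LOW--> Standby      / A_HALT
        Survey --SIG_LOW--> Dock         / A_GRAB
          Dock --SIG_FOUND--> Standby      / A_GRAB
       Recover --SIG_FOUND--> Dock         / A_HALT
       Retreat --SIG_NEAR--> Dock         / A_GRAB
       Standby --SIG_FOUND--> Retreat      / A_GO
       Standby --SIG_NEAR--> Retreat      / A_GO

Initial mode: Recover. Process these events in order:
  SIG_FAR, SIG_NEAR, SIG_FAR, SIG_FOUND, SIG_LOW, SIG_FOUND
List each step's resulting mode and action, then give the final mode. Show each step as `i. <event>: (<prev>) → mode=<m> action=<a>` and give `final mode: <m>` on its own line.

1. SIG_FAR: (Recover) → mode=Manipulate action=A_HALT
2. SIG_NEAR: (Manipulate) → mode=Survey action=A_GRAB
3. SIG_FAR: (Survey) → mode=Dock action=A_GO
4. SIG_FOUND: (Dock) → mode=Standby action=A_GRAB
5. SIG_LOW: (Standby) → mode=Recover action=A_HALT
6. SIG_FOUND: (Recover) → mode=Dock action=A_HALT

final mode: Dock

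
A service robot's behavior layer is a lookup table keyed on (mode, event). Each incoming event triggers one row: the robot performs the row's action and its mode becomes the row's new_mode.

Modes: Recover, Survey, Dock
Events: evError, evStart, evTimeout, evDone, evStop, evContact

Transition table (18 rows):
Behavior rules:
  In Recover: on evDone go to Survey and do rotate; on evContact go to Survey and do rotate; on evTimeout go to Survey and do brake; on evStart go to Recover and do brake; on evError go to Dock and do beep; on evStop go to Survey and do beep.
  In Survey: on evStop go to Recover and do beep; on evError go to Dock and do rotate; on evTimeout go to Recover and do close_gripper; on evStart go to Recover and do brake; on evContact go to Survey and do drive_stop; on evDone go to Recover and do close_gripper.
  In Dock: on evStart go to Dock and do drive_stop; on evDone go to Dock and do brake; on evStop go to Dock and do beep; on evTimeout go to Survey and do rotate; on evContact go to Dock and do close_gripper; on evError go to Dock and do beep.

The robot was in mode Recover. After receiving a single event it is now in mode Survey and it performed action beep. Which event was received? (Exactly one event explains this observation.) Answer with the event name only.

evStop

try evError: (Recover, evError) → (Dock, beep)
try evStart: (Recover, evStart) → (Recover, brake)
try evTimeout: (Recover, evTimeout) → (Survey, brake)
try evDone: (Recover, evDone) → (Survey, rotate)
try evStop: (Recover, evStop) → (Survey, beep)  ← matches
try evContact: (Recover, evContact) → (Survey, rotate)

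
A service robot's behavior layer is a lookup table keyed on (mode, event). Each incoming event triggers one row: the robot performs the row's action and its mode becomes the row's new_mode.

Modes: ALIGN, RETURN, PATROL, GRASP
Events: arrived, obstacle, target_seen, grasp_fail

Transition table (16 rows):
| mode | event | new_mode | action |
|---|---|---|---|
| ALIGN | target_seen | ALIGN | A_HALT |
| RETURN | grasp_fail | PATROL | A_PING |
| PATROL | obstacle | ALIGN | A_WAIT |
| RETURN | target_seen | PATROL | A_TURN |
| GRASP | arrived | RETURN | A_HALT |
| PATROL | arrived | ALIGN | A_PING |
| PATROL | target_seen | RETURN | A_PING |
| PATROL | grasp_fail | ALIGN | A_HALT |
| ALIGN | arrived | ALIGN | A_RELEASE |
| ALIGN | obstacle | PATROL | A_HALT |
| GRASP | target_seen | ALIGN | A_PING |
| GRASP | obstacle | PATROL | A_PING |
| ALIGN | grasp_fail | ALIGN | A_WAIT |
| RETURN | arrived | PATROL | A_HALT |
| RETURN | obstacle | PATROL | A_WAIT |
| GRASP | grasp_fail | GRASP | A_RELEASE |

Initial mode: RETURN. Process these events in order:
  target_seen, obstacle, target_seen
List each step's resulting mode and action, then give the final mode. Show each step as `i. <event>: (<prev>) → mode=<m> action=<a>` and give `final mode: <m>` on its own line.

1. target_seen: (RETURN) → mode=PATROL action=A_TURN
2. obstacle: (PATROL) → mode=ALIGN action=A_WAIT
3. target_seen: (ALIGN) → mode=ALIGN action=A_HALT

final mode: ALIGN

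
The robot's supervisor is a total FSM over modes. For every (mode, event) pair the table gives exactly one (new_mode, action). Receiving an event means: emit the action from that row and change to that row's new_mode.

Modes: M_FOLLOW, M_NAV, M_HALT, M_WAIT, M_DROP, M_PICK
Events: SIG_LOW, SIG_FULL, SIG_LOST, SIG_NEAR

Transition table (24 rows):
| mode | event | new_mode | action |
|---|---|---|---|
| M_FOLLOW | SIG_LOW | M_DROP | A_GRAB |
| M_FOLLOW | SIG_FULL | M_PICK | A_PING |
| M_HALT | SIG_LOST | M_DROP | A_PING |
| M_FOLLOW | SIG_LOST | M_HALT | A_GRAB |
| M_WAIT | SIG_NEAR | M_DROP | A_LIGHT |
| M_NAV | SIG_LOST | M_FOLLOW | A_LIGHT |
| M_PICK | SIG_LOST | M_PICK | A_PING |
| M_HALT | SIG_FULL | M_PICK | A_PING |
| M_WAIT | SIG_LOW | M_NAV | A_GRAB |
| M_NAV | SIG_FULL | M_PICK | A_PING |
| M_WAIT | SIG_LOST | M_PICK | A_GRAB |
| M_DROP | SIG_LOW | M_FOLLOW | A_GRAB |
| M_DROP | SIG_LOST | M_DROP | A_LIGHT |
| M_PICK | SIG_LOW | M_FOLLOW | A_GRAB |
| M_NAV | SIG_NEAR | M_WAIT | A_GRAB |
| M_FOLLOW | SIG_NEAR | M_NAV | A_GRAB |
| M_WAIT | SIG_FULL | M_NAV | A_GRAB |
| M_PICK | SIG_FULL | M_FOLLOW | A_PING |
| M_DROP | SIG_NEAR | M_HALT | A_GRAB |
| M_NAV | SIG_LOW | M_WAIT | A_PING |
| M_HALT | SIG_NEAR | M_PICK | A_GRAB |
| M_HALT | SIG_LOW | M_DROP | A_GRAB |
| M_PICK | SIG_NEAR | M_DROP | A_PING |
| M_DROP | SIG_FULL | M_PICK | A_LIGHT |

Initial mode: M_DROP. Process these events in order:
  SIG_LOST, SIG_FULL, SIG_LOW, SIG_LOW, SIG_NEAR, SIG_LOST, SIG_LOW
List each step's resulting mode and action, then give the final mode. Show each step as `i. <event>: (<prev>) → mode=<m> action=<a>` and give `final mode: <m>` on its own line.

1. SIG_LOST: (M_DROP) → mode=M_DROP action=A_LIGHT
2. SIG_FULL: (M_DROP) → mode=M_PICK action=A_LIGHT
3. SIG_LOW: (M_PICK) → mode=M_FOLLOW action=A_GRAB
4. SIG_LOW: (M_FOLLOW) → mode=M_DROP action=A_GRAB
5. SIG_NEAR: (M_DROP) → mode=M_HALT action=A_GRAB
6. SIG_LOST: (M_HALT) → mode=M_DROP action=A_PING
7. SIG_LOW: (M_DROP) → mode=M_FOLLOW action=A_GRAB

final mode: M_FOLLOW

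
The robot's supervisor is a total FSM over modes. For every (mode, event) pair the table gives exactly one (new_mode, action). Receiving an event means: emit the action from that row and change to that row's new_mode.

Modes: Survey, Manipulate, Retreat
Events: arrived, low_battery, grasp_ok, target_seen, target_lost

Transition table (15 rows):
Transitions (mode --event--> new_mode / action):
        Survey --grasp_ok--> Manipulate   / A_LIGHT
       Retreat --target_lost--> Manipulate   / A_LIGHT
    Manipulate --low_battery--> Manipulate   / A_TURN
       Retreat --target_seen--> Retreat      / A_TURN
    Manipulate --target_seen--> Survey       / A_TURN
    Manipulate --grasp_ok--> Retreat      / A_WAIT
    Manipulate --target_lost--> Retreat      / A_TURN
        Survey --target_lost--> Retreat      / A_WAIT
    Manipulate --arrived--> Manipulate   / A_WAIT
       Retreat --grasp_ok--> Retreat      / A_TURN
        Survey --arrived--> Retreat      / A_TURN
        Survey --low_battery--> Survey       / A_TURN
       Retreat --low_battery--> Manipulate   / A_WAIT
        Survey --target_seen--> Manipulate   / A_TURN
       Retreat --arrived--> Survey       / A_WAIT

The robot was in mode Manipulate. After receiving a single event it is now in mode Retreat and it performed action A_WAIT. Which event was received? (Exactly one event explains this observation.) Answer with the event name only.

try arrived: (Manipulate, arrived) → (Manipulate, A_WAIT)
try low_battery: (Manipulate, low_battery) → (Manipulate, A_TURN)
try grasp_ok: (Manipulate, grasp_ok) → (Retreat, A_WAIT)  ← matches
try target_seen: (Manipulate, target_seen) → (Survey, A_TURN)
try target_lost: (Manipulate, target_lost) → (Retreat, A_TURN)

grasp_ok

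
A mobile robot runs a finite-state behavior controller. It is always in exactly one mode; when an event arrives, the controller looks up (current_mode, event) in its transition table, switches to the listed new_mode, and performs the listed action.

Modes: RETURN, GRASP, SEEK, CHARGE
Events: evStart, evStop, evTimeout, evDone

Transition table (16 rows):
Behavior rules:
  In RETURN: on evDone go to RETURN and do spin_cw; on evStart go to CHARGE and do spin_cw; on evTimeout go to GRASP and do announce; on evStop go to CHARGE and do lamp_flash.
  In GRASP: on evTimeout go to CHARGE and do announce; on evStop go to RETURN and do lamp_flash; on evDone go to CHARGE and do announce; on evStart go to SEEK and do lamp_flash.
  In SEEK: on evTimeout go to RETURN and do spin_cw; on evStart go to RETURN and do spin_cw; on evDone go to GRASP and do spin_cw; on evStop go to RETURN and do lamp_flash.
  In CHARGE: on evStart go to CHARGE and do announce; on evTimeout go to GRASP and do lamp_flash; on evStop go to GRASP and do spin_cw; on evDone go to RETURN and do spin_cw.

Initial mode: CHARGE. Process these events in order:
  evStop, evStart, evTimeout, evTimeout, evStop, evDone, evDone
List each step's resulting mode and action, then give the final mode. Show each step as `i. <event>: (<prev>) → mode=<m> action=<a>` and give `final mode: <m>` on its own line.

final mode: RETURN

1. evStop: (CHARGE) → mode=GRASP action=spin_cw
2. evStart: (GRASP) → mode=SEEK action=lamp_flash
3. evTimeout: (SEEK) → mode=RETURN action=spin_cw
4. evTimeout: (RETURN) → mode=GRASP action=announce
5. evStop: (GRASP) → mode=RETURN action=lamp_flash
6. evDone: (RETURN) → mode=RETURN action=spin_cw
7. evDone: (RETURN) → mode=RETURN action=spin_cw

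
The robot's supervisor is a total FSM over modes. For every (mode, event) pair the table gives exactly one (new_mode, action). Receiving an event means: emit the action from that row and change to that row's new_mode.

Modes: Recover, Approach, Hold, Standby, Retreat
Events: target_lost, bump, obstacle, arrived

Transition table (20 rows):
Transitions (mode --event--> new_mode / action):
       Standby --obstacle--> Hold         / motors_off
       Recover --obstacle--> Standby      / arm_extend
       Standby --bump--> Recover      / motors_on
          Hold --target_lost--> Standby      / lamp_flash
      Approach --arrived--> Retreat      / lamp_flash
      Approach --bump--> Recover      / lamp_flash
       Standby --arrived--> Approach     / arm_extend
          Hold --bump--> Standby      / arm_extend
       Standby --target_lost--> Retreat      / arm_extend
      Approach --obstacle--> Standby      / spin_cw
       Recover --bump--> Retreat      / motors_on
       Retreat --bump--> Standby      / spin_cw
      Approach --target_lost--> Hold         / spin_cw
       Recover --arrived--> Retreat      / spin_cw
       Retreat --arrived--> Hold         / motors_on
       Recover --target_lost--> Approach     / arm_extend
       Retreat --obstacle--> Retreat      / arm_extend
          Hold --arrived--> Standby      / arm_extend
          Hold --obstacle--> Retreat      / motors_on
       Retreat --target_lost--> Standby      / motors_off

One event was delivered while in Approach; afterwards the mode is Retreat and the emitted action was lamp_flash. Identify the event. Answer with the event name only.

try target_lost: (Approach, target_lost) → (Hold, spin_cw)
try bump: (Approach, bump) → (Recover, lamp_flash)
try obstacle: (Approach, obstacle) → (Standby, spin_cw)
try arrived: (Approach, arrived) → (Retreat, lamp_flash)  ← matches

arrived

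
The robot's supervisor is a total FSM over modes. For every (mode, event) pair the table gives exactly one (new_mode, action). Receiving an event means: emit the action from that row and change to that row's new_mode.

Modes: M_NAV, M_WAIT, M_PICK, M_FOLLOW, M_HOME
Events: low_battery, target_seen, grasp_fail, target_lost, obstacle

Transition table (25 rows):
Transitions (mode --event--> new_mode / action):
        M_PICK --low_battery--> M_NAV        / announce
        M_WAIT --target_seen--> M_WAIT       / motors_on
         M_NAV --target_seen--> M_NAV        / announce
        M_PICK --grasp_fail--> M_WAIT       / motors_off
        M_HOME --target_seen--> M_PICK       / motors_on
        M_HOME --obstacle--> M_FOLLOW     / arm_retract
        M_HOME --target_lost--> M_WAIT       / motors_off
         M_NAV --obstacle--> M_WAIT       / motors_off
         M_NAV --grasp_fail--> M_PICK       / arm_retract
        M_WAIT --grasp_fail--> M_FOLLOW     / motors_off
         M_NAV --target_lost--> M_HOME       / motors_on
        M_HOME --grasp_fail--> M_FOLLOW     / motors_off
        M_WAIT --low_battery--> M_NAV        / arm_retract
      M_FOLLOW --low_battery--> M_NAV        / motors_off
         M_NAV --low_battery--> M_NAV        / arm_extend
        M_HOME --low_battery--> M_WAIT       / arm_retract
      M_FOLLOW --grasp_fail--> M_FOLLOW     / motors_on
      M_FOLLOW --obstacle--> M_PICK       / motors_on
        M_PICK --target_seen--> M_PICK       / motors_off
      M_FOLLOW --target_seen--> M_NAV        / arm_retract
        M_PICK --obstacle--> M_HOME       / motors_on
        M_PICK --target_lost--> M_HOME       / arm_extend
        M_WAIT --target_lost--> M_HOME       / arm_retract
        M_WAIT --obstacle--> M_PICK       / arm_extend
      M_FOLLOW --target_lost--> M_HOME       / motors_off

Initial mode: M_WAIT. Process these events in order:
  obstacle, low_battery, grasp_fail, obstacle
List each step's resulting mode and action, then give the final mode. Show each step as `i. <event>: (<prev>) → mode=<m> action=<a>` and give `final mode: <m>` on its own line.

1. obstacle: (M_WAIT) → mode=M_PICK action=arm_extend
2. low_battery: (M_PICK) → mode=M_NAV action=announce
3. grasp_fail: (M_NAV) → mode=M_PICK action=arm_retract
4. obstacle: (M_PICK) → mode=M_HOME action=motors_on

final mode: M_HOME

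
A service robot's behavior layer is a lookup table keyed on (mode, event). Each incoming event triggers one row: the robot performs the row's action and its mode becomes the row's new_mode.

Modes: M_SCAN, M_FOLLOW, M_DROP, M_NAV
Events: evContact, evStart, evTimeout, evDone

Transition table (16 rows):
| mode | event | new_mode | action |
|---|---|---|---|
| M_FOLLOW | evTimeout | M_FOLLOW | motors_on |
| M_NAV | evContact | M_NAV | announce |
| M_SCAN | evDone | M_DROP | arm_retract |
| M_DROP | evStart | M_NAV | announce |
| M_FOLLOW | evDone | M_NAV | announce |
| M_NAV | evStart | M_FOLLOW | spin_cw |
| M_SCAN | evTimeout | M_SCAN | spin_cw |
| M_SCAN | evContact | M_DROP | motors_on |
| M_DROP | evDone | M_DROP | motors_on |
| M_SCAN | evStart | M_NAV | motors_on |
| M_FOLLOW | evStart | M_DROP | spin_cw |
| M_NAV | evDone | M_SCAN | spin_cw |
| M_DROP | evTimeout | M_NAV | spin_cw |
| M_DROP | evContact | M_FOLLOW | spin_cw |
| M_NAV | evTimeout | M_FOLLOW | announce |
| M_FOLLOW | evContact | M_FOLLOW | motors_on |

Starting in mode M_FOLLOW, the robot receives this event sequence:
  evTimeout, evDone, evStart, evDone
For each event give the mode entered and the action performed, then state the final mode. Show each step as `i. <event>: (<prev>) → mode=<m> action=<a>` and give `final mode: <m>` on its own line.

1. evTimeout: (M_FOLLOW) → mode=M_FOLLOW action=motors_on
2. evDone: (M_FOLLOW) → mode=M_NAV action=announce
3. evStart: (M_NAV) → mode=M_FOLLOW action=spin_cw
4. evDone: (M_FOLLOW) → mode=M_NAV action=announce

final mode: M_NAV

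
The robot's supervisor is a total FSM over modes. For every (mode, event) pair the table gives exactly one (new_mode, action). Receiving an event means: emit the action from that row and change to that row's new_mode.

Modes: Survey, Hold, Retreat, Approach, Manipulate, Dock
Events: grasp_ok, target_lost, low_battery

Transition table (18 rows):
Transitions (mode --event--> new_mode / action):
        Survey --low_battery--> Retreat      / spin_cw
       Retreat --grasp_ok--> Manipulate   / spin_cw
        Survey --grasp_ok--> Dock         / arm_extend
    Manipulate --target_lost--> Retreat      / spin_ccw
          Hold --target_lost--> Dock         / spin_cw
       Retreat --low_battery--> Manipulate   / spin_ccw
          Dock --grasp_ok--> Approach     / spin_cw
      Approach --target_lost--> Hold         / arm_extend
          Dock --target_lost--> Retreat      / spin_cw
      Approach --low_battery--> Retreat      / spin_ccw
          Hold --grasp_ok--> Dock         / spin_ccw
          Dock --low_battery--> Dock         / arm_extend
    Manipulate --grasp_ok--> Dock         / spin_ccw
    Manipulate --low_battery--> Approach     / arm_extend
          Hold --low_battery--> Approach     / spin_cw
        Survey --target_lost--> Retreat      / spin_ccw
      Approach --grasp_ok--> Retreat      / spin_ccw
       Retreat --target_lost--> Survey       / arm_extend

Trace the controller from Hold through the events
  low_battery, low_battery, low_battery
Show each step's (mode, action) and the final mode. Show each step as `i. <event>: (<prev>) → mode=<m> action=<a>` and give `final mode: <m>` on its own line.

final mode: Manipulate

1. low_battery: (Hold) → mode=Approach action=spin_cw
2. low_battery: (Approach) → mode=Retreat action=spin_ccw
3. low_battery: (Retreat) → mode=Manipulate action=spin_ccw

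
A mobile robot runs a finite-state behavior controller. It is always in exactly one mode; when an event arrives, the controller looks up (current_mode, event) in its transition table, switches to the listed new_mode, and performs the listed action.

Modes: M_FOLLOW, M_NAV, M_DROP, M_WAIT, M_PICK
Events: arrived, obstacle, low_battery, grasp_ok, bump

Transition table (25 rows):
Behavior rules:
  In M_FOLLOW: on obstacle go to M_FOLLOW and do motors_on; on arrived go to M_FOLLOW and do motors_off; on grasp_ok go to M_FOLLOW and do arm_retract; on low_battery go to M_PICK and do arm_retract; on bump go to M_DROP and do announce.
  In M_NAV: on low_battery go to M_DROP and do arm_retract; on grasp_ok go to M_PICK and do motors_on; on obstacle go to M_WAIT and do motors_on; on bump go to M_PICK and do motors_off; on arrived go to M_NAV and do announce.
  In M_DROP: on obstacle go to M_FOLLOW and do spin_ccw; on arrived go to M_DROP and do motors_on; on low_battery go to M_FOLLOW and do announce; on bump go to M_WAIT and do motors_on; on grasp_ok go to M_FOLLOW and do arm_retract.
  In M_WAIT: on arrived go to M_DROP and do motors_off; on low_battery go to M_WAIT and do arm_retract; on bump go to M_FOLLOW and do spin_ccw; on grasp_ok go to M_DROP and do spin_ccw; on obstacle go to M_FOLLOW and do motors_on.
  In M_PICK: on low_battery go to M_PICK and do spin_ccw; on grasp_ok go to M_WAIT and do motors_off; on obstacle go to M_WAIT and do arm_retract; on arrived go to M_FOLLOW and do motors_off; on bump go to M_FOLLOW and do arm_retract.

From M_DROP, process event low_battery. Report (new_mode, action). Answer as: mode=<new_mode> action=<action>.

current mode = M_DROP; filter table to that mode:
  (M_DROP, obstacle) → (M_FOLLOW, spin_ccw)
  (M_DROP, arrived) → (M_DROP, motors_on)
  (M_DROP, low_battery) → (M_FOLLOW, announce)  ← event matches
  (M_DROP, bump) → (M_WAIT, motors_on)
  (M_DROP, grasp_ok) → (M_FOLLOW, arm_retract)
event = low_battery selects (M_FOLLOW, announce)

mode=M_FOLLOW action=announce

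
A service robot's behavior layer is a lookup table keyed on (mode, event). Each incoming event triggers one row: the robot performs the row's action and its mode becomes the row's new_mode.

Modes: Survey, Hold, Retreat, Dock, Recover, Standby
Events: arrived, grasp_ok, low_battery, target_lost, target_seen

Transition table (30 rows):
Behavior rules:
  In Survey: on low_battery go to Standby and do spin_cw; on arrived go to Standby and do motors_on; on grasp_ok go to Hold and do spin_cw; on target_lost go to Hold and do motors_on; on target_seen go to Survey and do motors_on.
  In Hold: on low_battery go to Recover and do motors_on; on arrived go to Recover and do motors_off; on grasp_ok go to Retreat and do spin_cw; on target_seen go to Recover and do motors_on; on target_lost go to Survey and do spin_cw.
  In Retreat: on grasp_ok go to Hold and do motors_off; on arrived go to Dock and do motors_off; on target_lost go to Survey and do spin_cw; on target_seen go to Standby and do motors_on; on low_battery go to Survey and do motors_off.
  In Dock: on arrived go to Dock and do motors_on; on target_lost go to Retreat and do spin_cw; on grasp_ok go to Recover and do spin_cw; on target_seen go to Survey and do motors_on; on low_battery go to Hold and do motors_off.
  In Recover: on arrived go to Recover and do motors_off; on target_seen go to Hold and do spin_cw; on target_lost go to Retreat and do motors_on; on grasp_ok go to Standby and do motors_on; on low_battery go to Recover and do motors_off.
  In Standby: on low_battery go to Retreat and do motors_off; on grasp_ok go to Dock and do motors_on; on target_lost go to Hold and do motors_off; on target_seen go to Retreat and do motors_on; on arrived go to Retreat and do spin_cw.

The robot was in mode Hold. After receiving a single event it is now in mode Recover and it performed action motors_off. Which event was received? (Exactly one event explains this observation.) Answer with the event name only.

try arrived: (Hold, arrived) → (Recover, motors_off)  ← matches
try grasp_ok: (Hold, grasp_ok) → (Retreat, spin_cw)
try low_battery: (Hold, low_battery) → (Recover, motors_on)
try target_lost: (Hold, target_lost) → (Survey, spin_cw)
try target_seen: (Hold, target_seen) → (Recover, motors_on)

arrived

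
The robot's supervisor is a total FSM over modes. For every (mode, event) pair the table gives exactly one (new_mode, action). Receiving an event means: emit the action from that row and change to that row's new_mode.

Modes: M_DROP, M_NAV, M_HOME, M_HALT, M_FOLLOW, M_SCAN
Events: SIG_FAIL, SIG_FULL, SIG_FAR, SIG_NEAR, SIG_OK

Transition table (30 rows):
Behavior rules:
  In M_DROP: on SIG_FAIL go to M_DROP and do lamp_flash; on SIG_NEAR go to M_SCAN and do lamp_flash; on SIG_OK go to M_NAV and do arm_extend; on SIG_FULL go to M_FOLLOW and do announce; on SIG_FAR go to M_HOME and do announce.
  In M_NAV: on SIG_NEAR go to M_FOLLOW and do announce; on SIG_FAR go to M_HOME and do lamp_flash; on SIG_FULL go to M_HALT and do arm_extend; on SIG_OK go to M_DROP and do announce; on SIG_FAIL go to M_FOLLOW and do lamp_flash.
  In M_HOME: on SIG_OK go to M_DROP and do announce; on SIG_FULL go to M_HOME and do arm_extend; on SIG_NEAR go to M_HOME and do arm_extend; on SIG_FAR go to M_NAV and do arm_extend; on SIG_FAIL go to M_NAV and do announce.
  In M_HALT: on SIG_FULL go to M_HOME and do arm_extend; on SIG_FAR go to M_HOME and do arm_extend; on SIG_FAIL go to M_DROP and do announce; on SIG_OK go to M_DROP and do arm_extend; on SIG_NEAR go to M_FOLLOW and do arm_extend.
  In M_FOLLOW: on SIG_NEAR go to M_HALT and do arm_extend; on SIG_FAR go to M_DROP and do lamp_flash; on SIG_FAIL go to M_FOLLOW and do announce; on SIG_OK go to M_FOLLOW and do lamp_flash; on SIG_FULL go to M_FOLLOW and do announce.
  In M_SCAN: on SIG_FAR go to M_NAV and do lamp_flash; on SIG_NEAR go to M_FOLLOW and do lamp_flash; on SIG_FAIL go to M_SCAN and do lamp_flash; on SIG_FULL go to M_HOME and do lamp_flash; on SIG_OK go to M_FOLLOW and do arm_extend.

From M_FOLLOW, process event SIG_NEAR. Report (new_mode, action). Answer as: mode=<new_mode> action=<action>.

current mode = M_FOLLOW; filter table to that mode:
  (M_FOLLOW, SIG_NEAR) → (M_HALT, arm_extend)  ← event matches
  (M_FOLLOW, SIG_FAR) → (M_DROP, lamp_flash)
  (M_FOLLOW, SIG_FAIL) → (M_FOLLOW, announce)
  (M_FOLLOW, SIG_OK) → (M_FOLLOW, lamp_flash)
  (M_FOLLOW, SIG_FULL) → (M_FOLLOW, announce)
event = SIG_NEAR selects (M_HALT, arm_extend)

mode=M_HALT action=arm_extend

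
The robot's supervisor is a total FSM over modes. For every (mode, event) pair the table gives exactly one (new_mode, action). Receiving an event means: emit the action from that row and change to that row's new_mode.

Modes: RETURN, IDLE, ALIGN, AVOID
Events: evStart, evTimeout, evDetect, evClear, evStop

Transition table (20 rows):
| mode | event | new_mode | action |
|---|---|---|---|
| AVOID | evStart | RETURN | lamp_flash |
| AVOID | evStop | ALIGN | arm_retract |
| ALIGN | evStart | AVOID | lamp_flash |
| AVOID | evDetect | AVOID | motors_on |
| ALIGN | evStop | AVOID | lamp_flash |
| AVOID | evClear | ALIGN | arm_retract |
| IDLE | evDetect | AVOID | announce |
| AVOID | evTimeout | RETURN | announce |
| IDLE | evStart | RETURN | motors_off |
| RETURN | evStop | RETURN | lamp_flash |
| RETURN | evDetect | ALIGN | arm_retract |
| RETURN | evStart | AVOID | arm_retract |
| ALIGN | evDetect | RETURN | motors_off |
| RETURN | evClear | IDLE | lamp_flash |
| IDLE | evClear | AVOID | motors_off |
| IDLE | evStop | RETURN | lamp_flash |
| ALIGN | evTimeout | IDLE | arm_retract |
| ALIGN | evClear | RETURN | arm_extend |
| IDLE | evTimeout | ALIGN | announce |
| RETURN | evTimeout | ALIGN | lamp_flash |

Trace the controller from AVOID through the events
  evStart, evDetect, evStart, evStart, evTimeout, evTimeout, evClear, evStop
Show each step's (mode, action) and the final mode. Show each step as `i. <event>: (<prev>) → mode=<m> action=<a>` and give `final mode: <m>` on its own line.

1. evStart: (AVOID) → mode=RETURN action=lamp_flash
2. evDetect: (RETURN) → mode=ALIGN action=arm_retract
3. evStart: (ALIGN) → mode=AVOID action=lamp_flash
4. evStart: (AVOID) → mode=RETURN action=lamp_flash
5. evTimeout: (RETURN) → mode=ALIGN action=lamp_flash
6. evTimeout: (ALIGN) → mode=IDLE action=arm_retract
7. evClear: (IDLE) → mode=AVOID action=motors_off
8. evStop: (AVOID) → mode=ALIGN action=arm_retract

final mode: ALIGN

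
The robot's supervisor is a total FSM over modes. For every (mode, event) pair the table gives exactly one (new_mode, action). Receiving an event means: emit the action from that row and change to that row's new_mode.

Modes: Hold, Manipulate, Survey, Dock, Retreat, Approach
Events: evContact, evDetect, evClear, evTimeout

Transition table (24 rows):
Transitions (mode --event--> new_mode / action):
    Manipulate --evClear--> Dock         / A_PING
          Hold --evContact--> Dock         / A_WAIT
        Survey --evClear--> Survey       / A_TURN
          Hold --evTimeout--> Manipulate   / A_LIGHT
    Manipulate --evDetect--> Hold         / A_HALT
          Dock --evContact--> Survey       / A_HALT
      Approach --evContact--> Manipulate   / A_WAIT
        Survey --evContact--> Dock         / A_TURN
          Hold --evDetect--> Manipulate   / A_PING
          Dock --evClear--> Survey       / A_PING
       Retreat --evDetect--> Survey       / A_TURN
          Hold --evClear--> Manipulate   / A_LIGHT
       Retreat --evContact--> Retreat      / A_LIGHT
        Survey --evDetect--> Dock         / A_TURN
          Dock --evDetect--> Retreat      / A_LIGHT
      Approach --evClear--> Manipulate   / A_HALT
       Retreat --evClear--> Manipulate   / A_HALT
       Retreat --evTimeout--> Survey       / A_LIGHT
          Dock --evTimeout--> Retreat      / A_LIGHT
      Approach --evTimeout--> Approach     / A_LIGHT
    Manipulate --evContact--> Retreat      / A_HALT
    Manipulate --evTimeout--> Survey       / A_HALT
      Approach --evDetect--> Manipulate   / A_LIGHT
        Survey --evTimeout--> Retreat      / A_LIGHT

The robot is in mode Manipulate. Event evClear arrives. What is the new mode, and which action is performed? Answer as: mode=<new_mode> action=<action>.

current mode = Manipulate; filter table to that mode:
  (Manipulate, evClear) → (Dock, A_PING)  ← event matches
  (Manipulate, evDetect) → (Hold, A_HALT)
  (Manipulate, evContact) → (Retreat, A_HALT)
  (Manipulate, evTimeout) → (Survey, A_HALT)
event = evClear selects (Dock, A_PING)

mode=Dock action=A_PING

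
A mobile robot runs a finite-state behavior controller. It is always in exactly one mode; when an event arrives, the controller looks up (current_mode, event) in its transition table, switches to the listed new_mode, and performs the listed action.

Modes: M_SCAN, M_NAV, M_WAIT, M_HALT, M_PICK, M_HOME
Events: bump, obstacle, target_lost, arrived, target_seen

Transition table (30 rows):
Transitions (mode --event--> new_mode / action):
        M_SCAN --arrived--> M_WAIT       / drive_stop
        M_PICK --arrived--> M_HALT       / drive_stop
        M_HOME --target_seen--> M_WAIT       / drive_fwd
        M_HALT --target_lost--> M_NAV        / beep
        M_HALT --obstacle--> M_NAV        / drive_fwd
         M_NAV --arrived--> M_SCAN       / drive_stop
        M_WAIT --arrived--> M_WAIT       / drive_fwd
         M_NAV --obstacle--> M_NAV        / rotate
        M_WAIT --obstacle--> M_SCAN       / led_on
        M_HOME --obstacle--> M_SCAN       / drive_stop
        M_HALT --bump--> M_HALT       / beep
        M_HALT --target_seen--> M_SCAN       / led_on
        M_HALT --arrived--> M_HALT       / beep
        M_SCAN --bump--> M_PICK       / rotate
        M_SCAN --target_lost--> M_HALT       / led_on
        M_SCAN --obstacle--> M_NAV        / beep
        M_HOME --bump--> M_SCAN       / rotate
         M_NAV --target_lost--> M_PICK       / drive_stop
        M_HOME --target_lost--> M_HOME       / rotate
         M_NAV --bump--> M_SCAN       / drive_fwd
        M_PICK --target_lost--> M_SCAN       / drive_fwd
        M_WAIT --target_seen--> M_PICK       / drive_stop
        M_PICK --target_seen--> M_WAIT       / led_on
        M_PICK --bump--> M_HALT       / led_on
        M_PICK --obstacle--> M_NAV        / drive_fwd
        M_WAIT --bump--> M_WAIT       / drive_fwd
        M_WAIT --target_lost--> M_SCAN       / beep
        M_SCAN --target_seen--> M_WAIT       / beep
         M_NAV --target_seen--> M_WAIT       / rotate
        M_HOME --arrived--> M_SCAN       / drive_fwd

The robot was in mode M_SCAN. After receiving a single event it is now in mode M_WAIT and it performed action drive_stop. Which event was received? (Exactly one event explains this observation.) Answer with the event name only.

arrived

try bump: (M_SCAN, bump) → (M_PICK, rotate)
try obstacle: (M_SCAN, obstacle) → (M_NAV, beep)
try target_lost: (M_SCAN, target_lost) → (M_HALT, led_on)
try arrived: (M_SCAN, arrived) → (M_WAIT, drive_stop)  ← matches
try target_seen: (M_SCAN, target_seen) → (M_WAIT, beep)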